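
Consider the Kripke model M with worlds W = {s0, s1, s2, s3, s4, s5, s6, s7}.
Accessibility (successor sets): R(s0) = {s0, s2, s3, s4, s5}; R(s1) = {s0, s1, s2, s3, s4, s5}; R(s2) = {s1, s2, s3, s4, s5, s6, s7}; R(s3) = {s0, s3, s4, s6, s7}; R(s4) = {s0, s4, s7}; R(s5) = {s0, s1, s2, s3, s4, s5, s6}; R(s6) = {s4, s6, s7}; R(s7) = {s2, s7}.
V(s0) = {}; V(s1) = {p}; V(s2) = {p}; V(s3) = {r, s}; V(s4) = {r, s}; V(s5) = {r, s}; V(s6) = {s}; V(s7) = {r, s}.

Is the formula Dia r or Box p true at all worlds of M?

Let φ = Dia r or Box p. Evaluate φ at each world:
  s0 (successors {s0, s2, s3, s4, s5}): φ is true.
  s1 (successors {s0, s1, s2, s3, s4, s5}): φ is true.
  s2 (successors {s1, s2, s3, s4, s5, s6, s7}): φ is true.
  s3 (successors {s0, s3, s4, s6, s7}): φ is true.
  s4 (successors {s0, s4, s7}): φ is true.
  s5 (successors {s0, s1, s2, s3, s4, s5, s6}): φ is true.
  s6 (successors {s4, s6, s7}): φ is true.
  s7 (successors {s2, s7}): φ is true.
For instance, at s6:
  At s6: Dia r is true, Box p is false, so Dia r or Box p is true.
    At s6: Dia r requires r at some successor in {s4, s6, s7}.
      r holds at s4, so Dia r is true at s6.
    At s6: Box p requires p at every successor {s4, s6, s7}.
      p fails at s4, so Box p is false at s6.

Yes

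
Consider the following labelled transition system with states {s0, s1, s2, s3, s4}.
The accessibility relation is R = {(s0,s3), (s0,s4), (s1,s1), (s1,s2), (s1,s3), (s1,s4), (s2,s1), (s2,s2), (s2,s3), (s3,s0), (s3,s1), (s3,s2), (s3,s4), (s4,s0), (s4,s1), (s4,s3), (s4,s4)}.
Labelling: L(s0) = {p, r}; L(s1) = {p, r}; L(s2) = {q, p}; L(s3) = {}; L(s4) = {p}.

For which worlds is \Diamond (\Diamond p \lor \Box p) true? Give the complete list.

Let φ = \Diamond (\Diamond p \lor \Box p). Evaluate φ at each world:
  s0 (successors {s3, s4}): φ is true.
  s1 (successors {s1, s2, s3, s4}): φ is true.
  s2 (successors {s1, s2, s3}): φ is true.
  s3 (successors {s0, s1, s2, s4}): φ is true.
  s4 (successors {s0, s1, s3, s4}): φ is true.
For instance, at s2:
  At s2: \Diamond (\Diamond p \lor \Box p) requires \Diamond p \lor \Box p at some successor in {s1, s2, s3}.
    \Diamond p \lor \Box p holds at s1, so \Diamond (\Diamond p \lor \Box p) is true at s2.
      At s1: \Diamond p is true, \Box p is false, so \Diamond p \lor \Box p is true.
Satisfying worlds: {s0, s1, s2, s3, s4}

s0, s1, s2, s3, s4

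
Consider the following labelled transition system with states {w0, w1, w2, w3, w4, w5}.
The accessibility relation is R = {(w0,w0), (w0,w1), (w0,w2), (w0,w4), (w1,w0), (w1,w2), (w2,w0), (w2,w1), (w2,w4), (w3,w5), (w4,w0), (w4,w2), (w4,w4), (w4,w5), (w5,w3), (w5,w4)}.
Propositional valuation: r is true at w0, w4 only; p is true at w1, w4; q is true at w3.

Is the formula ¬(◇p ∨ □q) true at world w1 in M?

Yes

At w1: ◇p ∨ □q is false, so ¬(◇p ∨ □q) is true.
  At w1: ◇p is false, □q is false, so ◇p ∨ □q is false.
    At w1: ◇p requires p at some successor in {w0, w2}.
      At w0: p is false.
      At w2: p is false.
    So ◇p is false at w1.
    At w1: □q requires q at every successor {w0, w2}.
      q fails at w0, so □q is false at w1.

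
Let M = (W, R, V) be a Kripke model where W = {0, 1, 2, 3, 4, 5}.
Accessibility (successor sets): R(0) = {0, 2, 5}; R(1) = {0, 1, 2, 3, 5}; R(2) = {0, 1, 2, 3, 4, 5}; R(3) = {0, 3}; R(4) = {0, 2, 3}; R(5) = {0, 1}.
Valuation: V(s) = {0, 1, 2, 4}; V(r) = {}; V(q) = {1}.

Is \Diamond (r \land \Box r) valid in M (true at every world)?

No

Recall that \Box ψ holds at a world iff ψ holds at every accessible world, and \Diamond ψ holds iff ψ holds at some accessible world.
Let φ = \Diamond (r \land \Box r). Evaluate φ at each world:
  0 (successors {0, 2, 5}): φ is false.
  1 (successors {0, 1, 2, 3, 5}): φ is false.
  2 (successors {0, 1, 2, 3, 4, 5}): φ is false.
  3 (successors {0, 3}): φ is false.
  4 (successors {0, 2, 3}): φ is false.
  5 (successors {0, 1}): φ is false.
Detail at 0 (counterexample):
  At 0: \Diamond (r \land \Box r) requires r \land \Box r at some successor in {0, 2, 5}.
    At 0: r \land \Box r is false.
    At 2: r \land \Box r is false.
    At 5: r \land \Box r is false.
  So \Diamond (r \land \Box r) is false at 0.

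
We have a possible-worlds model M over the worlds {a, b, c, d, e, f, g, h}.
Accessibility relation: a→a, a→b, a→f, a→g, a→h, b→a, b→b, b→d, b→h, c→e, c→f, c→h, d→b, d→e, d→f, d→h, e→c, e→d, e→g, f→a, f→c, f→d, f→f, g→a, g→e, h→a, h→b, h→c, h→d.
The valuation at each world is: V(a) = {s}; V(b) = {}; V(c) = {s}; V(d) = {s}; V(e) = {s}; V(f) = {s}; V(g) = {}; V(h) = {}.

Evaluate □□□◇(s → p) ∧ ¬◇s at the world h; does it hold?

No

At h: □□□◇(s → p) is false, ¬◇s is false, so □□□◇(s → p) ∧ ¬◇s is false.
  At h: □□□◇(s → p) requires □□◇(s → p) at every successor {a, b, c, d}.
    □□◇(s → p) fails at a, so □□□◇(s → p) is false at h.
      At a: □□◇(s → p) requires □◇(s → p) at every successor {a, b, f, g, h}.
        □◇(s → p) fails at a, so □□◇(s → p) is false at a.
  At h: ◇s is true, so ¬◇s is false.
    At h: ◇s requires s at some successor in {a, b, c, d}.
      s holds at a, so ◇s is true at h.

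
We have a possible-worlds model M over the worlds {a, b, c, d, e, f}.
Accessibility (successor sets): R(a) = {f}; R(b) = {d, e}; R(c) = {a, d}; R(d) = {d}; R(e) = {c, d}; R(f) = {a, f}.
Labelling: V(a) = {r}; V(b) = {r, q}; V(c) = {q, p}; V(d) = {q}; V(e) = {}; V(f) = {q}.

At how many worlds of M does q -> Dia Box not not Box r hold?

Recall that Box ψ holds at a world iff ψ holds at every accessible world, and Dia ψ holds iff ψ holds at some accessible world.
Let φ = q -> Dia Box not not Box r. Evaluate φ at each world:
  a (successors {f}): φ is true.
  b (successors {d, e}): φ is false.
  c (successors {a, d}): φ is false.
  d (successors {d}): φ is false.
  e (successors {c, d}): φ is true.
  f (successors {a, f}): φ is false.
For instance, at e:
  At e: q is false, Dia Box not not Box r is false, so q -> Dia Box not not Box r is true.
    At e: Dia Box not not Box r requires Box not not Box r at some successor in {c, d}.
      At c: Box not not Box r is false.
      At d: Box not not Box r is false.
    So Dia Box not not Box r is false at e.
Satisfying worlds: {a, e}

2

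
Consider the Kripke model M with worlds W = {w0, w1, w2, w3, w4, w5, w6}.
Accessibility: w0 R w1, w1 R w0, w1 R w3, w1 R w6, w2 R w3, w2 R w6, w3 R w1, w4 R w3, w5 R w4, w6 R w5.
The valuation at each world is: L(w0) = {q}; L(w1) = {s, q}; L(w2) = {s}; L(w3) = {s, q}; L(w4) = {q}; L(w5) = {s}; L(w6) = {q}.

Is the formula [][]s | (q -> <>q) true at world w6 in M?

At w6: [][]s is false, q -> <>q is false, so [][]s | (q -> <>q) is false.
  At w6: [][]s requires []s at every successor {w5}.
    []s fails at w5, so [][]s is false at w6.
      At w5: []s requires s at every successor {w4}.
        s fails at w4, so []s is false at w5.
  At w6: q is true, <>q is false, so q -> <>q is false.
    At w6: <>q requires q at some successor in {w5}.
      At w5: q is false.
    So <>q is false at w6.

No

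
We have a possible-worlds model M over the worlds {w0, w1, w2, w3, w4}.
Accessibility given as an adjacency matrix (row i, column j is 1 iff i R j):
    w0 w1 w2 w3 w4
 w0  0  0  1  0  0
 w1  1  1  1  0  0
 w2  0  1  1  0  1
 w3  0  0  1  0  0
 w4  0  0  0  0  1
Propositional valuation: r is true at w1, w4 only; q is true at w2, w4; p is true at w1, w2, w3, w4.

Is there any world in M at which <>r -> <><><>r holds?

Let φ = <>r -> <><><>r. Evaluate φ at each world:
  w0 (successors {w2}): φ is true.
  w1 (successors {w0, w1, w2}): φ is true.
  w2 (successors {w1, w2, w4}): φ is true.
  w3 (successors {w2}): φ is true.
  w4 (successors {w4}): φ is true.
Detail at w0 (witness):
  At w0: <>r is false, <><><>r is true, so <>r -> <><><>r is true.
    At w0: <>r requires r at some successor in {w2}.
      At w2: r is false.
    So <>r is false at w0.
    At w0: <><><>r requires <><>r at some successor in {w2}.
      <><>r holds at w2, so <><><>r is true at w0.

Yes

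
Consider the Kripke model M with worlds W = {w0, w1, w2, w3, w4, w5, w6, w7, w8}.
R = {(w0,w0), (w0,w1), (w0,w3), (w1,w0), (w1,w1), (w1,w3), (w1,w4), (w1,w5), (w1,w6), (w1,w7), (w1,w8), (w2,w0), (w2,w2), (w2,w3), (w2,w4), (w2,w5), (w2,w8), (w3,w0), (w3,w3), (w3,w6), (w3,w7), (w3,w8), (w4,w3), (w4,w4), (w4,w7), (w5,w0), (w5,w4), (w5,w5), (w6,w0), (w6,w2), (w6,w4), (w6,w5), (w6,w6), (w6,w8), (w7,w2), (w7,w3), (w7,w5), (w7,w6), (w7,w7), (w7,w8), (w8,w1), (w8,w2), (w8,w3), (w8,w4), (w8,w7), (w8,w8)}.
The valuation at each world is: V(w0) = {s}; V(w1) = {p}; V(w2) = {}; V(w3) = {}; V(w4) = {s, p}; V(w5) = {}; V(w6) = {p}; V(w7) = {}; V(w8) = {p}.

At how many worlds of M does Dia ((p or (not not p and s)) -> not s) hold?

Let φ = Dia ((p or (not not p and s)) -> not s). Evaluate φ at each world:
  w0 (successors {w0, w1, w3}): φ is true.
  w1 (successors {w0, w1, w3, w4, w5, w6, w7, w8}): φ is true.
  w2 (successors {w0, w2, w3, w4, w5, w8}): φ is true.
  w3 (successors {w0, w3, w6, w7, w8}): φ is true.
  w4 (successors {w3, w4, w7}): φ is true.
  w5 (successors {w0, w4, w5}): φ is true.
  w6 (successors {w0, w2, w4, w5, w6, w8}): φ is true.
  w7 (successors {w2, w3, w5, w6, w7, w8}): φ is true.
  w8 (successors {w1, w2, w3, w4, w7, w8}): φ is true.
For instance, at w2:
  At w2: Dia ((p or (not not p and s)) -> not s) requires (p or (not not p and s)) -> not s at some successor in {w0, w2, w3, w4, w5, w8}.
    (p or (not not p and s)) -> not s holds at w0, so Dia ((p or (not not p and s)) -> not s) is true at w2.
Satisfying worlds: {w0, w1, w2, w3, w4, w5, w6, w7, w8}

9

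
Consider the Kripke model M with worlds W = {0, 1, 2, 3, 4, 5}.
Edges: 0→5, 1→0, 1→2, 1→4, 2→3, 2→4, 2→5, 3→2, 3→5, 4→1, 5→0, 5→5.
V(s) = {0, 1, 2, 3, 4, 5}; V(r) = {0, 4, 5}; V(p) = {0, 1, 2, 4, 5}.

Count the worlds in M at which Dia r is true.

Let φ = Dia r. Evaluate φ at each world:
  0 (successors {5}): φ is true.
  1 (successors {0, 2, 4}): φ is true.
  2 (successors {3, 4, 5}): φ is true.
  3 (successors {2, 5}): φ is true.
  4 (successors {1}): φ is false.
  5 (successors {0, 5}): φ is true.
For instance, at 2:
  At 2: Dia r requires r at some successor in {3, 4, 5}.
    r holds at 4, so Dia r is true at 2.
Satisfying worlds: {0, 1, 2, 3, 5}

5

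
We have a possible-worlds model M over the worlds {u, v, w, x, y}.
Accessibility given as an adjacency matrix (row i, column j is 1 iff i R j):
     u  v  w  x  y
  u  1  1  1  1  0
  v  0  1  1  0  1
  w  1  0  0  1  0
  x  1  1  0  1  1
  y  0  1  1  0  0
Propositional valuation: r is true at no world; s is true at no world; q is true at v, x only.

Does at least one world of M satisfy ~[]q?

Yes

Recall that []ψ holds at a world iff ψ holds at every accessible world, and <>ψ holds iff ψ holds at some accessible world.
Let φ = ~[]q. Evaluate φ at each world:
  u (successors {u, v, w, x}): φ is true.
  v (successors {v, w, y}): φ is true.
  w (successors {u, x}): φ is true.
  x (successors {u, v, x, y}): φ is true.
  y (successors {v, w}): φ is true.
Detail at u (witness):
  At u: []q is false, so ~[]q is true.
    At u: []q requires q at every successor {u, v, w, x}.
      q fails at u, so []q is false at u.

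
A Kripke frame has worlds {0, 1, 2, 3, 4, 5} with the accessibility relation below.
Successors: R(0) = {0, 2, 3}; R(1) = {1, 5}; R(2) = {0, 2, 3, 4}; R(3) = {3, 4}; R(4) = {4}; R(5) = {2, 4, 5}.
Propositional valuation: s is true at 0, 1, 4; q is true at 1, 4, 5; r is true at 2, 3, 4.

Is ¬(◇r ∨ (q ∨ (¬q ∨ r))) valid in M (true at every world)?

Let φ = ¬(◇r ∨ (q ∨ (¬q ∨ r))). Evaluate φ at each world:
  0 (successors {0, 2, 3}): φ is false.
  1 (successors {1, 5}): φ is false.
  2 (successors {0, 2, 3, 4}): φ is false.
  3 (successors {3, 4}): φ is false.
  4 (successors {4}): φ is false.
  5 (successors {2, 4, 5}): φ is false.
Detail at 0 (counterexample):
  At 0: ◇r ∨ (q ∨ (¬q ∨ r)) is true, so ¬(◇r ∨ (q ∨ (¬q ∨ r))) is false.
    At 0: ◇r is true, q ∨ (¬q ∨ r) is true, so ◇r ∨ (q ∨ (¬q ∨ r)) is true.
      At 0: ◇r requires r at some successor in {0, 2, 3}.
        r holds at 2, so ◇r is true at 0.

No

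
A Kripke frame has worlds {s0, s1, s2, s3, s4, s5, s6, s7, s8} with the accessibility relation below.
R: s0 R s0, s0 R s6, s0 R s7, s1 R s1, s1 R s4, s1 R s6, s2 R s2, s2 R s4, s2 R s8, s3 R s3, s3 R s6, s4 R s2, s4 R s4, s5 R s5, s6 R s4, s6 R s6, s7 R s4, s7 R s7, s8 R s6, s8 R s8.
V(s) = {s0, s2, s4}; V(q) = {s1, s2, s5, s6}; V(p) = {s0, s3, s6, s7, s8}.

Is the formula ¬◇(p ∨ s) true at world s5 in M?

Yes

At s5: ◇(p ∨ s) is false, so ¬◇(p ∨ s) is true.
  At s5: ◇(p ∨ s) requires p ∨ s at some successor in {s5}.
    At s5: p ∨ s is false.
  So ◇(p ∨ s) is false at s5.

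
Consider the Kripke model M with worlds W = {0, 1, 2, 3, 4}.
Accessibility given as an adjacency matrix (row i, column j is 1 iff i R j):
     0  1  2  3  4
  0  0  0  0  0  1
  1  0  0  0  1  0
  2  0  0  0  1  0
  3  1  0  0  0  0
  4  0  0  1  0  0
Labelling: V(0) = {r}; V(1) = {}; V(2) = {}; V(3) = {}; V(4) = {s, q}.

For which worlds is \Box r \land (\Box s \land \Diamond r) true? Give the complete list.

Let φ = \Box r \land (\Box s \land \Diamond r). Evaluate φ at each world:
  0 (successors {4}): φ is false.
  1 (successors {3}): φ is false.
  2 (successors {3}): φ is false.
  3 (successors {0}): φ is false.
  4 (successors {2}): φ is false.
For instance, at 0:
  At 0: \Box r is false, \Box s \land \Diamond r is false, so \Box r \land (\Box s \land \Diamond r) is false.
    At 0: \Box r requires r at every successor {4}.
      r fails at 4, so \Box r is false at 0.
    At 0: \Box s is true, \Diamond r is false, so \Box s \land \Diamond r is false.
      At 0: \Box s requires s at every successor {4}.
        At 4: s is true.
      So \Box s is true at 0.
      At 0: \Diamond r requires r at some successor in {4}.
        At 4: r is false.
      So \Diamond r is false at 0.
Satisfying worlds: none.

none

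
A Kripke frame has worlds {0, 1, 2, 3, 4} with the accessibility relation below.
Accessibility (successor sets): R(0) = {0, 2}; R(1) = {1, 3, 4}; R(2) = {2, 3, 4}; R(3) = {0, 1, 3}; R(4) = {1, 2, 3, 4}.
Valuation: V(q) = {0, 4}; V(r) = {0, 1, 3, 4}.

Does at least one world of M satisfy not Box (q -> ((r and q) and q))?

Let φ = not Box (q -> ((r and q) and q)). Evaluate φ at each world:
  0 (successors {0, 2}): φ is false.
  1 (successors {1, 3, 4}): φ is false.
  2 (successors {2, 3, 4}): φ is false.
  3 (successors {0, 1, 3}): φ is false.
  4 (successors {1, 2, 3, 4}): φ is false.
For instance, at 2:
  At 2: Box (q -> ((r and q) and q)) is true, so not Box (q -> ((r and q) and q)) is false.
    At 2: Box (q -> ((r and q) and q)) requires q -> ((r and q) and q) at every successor {2, 3, 4}.
      At 2: q -> ((r and q) and q) is true.
      At 3: q -> ((r and q) and q) is true.
      At 4: q -> ((r and q) and q) is true.
    So Box (q -> ((r and q) and q)) is true at 2.

No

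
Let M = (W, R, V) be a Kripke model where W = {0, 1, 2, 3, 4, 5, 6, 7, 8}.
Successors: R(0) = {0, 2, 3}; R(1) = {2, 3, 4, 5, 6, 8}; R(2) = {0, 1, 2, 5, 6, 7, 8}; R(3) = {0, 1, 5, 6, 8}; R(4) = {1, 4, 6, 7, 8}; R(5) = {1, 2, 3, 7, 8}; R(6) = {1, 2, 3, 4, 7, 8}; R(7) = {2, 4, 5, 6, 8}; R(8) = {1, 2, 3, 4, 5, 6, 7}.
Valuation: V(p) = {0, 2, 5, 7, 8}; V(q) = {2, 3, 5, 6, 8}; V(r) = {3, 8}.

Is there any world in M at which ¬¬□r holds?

No

Let φ = ¬¬□r. Evaluate φ at each world:
  0 (successors {0, 2, 3}): φ is false.
  1 (successors {2, 3, 4, 5, 6, 8}): φ is false.
  2 (successors {0, 1, 2, 5, 6, 7, 8}): φ is false.
  3 (successors {0, 1, 5, 6, 8}): φ is false.
  4 (successors {1, 4, 6, 7, 8}): φ is false.
  5 (successors {1, 2, 3, 7, 8}): φ is false.
  6 (successors {1, 2, 3, 4, 7, 8}): φ is false.
  7 (successors {2, 4, 5, 6, 8}): φ is false.
  8 (successors {1, 2, 3, 4, 5, 6, 7}): φ is false.
For instance, at 1:
  At 1: ¬□r is true, so ¬¬□r is false.
    At 1: □r is false, so ¬□r is true.
      At 1: □r requires r at every successor {2, 3, 4, 5, 6, 8}.
        r fails at 2, so □r is false at 1.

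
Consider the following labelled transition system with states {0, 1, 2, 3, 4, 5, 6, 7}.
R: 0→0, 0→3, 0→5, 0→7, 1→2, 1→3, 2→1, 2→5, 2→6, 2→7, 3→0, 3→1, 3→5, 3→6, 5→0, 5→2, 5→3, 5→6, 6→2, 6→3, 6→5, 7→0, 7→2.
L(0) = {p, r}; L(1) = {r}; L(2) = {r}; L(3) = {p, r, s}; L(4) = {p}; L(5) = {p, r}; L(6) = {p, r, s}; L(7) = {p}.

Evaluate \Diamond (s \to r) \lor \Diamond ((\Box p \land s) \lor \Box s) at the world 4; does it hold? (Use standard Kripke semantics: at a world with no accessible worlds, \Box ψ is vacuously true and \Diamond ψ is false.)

No

Recall that \Box ψ holds at a world iff ψ holds at every accessible world, and \Diamond ψ holds iff ψ holds at some accessible world.
At 4: \Diamond (s \to r) is false, \Diamond ((\Box p \land s) \lor \Box s) is false, so \Diamond (s \to r) \lor \Diamond ((\Box p \land s) \lor \Box s) is false.
  At 4: no accessible worlds, so \Diamond (s \to r) is false.
  At 4: no accessible worlds, so \Diamond ((\Box p \land s) \lor \Box s) is false.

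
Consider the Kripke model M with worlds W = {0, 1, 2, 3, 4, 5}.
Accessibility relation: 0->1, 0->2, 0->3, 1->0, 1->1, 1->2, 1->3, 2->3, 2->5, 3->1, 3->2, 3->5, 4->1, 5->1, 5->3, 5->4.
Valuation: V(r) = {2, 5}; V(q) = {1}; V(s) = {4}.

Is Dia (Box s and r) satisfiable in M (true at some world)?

Let φ = Dia (Box s and r). Evaluate φ at each world:
  0 (successors {1, 2, 3}): φ is false.
  1 (successors {0, 1, 2, 3}): φ is false.
  2 (successors {3, 5}): φ is false.
  3 (successors {1, 2, 5}): φ is false.
  4 (successors {1}): φ is false.
  5 (successors {1, 3, 4}): φ is false.
For instance, at 2:
  At 2: Dia (Box s and r) requires Box s and r at some successor in {3, 5}.
    At 3: Box s and r is false.
    At 5: Box s and r is false.
  So Dia (Box s and r) is false at 2.

No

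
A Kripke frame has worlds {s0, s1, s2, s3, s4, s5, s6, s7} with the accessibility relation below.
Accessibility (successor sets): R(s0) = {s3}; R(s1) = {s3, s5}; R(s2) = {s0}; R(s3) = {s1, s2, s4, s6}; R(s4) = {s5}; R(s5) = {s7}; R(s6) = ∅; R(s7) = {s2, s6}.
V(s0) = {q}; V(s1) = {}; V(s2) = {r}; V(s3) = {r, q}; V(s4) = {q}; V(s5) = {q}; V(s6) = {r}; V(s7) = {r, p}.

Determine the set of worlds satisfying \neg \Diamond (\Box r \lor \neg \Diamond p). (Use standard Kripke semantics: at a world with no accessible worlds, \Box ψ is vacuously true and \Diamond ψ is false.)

Let φ = \neg \Diamond (\Box r \lor \neg \Diamond p). Evaluate φ at each world:
  s0 (successors {s3}): φ is false.
  s1 (successors {s3, s5}): φ is false.
  s2 (successors {s0}): φ is false.
  s3 (successors {s1, s2, s4, s6}): φ is false.
  s4 (successors {s5}): φ is false.
  s5 (successors {s7}): φ is false.
  s6 (successors ∅): φ is true.
  s7 (successors {s2, s6}): φ is false.
For instance, at s5:
  At s5: \Diamond (\Box r \lor \neg \Diamond p) is true, so \neg \Diamond (\Box r \lor \neg \Diamond p) is false.
    At s5: \Diamond (\Box r \lor \neg \Diamond p) requires \Box r \lor \neg \Diamond p at some successor in {s7}.
      \Box r \lor \neg \Diamond p holds at s7, so \Diamond (\Box r \lor \neg \Diamond p) is true at s5.
Satisfying worlds: {s6}

s6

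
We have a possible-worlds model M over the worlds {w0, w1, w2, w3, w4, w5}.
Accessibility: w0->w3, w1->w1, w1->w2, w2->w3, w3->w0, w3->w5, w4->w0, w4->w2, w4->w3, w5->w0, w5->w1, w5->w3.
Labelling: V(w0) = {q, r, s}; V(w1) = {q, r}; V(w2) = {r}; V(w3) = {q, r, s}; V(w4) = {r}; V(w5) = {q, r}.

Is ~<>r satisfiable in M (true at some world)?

No

Recall that <>ψ holds at a world iff ψ holds at some accessible world.
Let φ = ~<>r. Evaluate φ at each world:
  w0 (successors {w3}): φ is false.
  w1 (successors {w1, w2}): φ is false.
  w2 (successors {w3}): φ is false.
  w3 (successors {w0, w5}): φ is false.
  w4 (successors {w0, w2, w3}): φ is false.
  w5 (successors {w0, w1, w3}): φ is false.
For instance, at w4:
  At w4: <>r is true, so ~<>r is false.
    At w4: <>r requires r at some successor in {w0, w2, w3}.
      r holds at w0, so <>r is true at w4.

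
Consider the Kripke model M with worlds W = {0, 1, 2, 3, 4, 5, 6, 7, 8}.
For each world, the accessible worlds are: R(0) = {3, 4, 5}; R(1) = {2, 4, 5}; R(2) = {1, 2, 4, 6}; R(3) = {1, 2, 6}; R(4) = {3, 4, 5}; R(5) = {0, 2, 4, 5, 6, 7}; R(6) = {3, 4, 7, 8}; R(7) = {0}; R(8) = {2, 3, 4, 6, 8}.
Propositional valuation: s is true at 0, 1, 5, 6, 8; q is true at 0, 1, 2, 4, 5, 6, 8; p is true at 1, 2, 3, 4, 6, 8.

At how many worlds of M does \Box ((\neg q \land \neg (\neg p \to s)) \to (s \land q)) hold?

Let φ = \Box ((\neg q \land \neg (\neg p \to s)) \to (s \land q)). Evaluate φ at each world:
  0 (successors {3, 4, 5}): φ is true.
  1 (successors {2, 4, 5}): φ is true.
  2 (successors {1, 2, 4, 6}): φ is true.
  3 (successors {1, 2, 6}): φ is true.
  4 (successors {3, 4, 5}): φ is true.
  5 (successors {0, 2, 4, 5, 6, 7}): φ is false.
  6 (successors {3, 4, 7, 8}): φ is false.
  7 (successors {0}): φ is true.
  8 (successors {2, 3, 4, 6, 8}): φ is true.
For instance, at 4:
  At 4: \Box ((\neg q \land \neg (\neg p \to s)) \to (s \land q)) requires (\neg q \land \neg (\neg p \to s)) \to (s \land q) at every successor {3, 4, 5}.
    At 3: (\neg q \land \neg (\neg p \to s)) \to (s \land q) is true.
    At 4: (\neg q \land \neg (\neg p \to s)) \to (s \land q) is true.
    At 5: (\neg q \land \neg (\neg p \to s)) \to (s \land q) is true.
  So \Box ((\neg q \land \neg (\neg p \to s)) \to (s \land q)) is true at 4.
Satisfying worlds: {0, 1, 2, 3, 4, 7, 8}

7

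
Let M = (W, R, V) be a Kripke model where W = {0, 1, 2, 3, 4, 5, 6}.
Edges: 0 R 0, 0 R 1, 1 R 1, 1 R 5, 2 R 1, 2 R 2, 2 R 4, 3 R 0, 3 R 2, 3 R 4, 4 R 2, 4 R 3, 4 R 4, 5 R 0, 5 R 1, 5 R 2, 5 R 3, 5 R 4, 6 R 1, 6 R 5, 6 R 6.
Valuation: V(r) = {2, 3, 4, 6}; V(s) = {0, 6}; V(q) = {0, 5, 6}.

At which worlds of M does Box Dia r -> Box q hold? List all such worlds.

Let φ = Box Dia r -> Box q. Evaluate φ at each world:
  0 (successors {0, 1}): φ is true.
  1 (successors {1, 5}): φ is true.
  2 (successors {1, 2, 4}): φ is true.
  3 (successors {0, 2, 4}): φ is true.
  4 (successors {2, 3, 4}): φ is false.
  5 (successors {0, 1, 2, 3, 4}): φ is true.
  6 (successors {1, 5, 6}): φ is true.
For instance, at 0:
  At 0: Box Dia r is false, Box q is false, so Box Dia r -> Box q is true.
    At 0: Box Dia r requires Dia r at every successor {0, 1}.
      Dia r fails at 0, so Box Dia r is false at 0.
    At 0: Box q requires q at every successor {0, 1}.
      q fails at 1, so Box q is false at 0.
Satisfying worlds: {0, 1, 2, 3, 5, 6}

0, 1, 2, 3, 5, 6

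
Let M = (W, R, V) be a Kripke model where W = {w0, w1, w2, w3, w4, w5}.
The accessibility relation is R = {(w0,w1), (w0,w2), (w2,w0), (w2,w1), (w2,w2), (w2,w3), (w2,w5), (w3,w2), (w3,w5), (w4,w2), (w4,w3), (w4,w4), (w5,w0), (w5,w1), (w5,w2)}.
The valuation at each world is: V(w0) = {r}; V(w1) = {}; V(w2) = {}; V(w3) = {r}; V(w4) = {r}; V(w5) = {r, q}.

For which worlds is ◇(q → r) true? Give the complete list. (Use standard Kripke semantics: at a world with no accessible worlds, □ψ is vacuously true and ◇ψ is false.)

Let φ = ◇(q → r). Evaluate φ at each world:
  w0 (successors {w1, w2}): φ is true.
  w1 (successors ∅): φ is false.
  w2 (successors {w0, w1, w2, w3, w5}): φ is true.
  w3 (successors {w2, w5}): φ is true.
  w4 (successors {w2, w3, w4}): φ is true.
  w5 (successors {w0, w1, w2}): φ is true.
For instance, at w3:
  At w3: ◇(q → r) requires q → r at some successor in {w2, w5}.
    q → r holds at w2, so ◇(q → r) is true at w3.
Satisfying worlds: {w0, w2, w3, w4, w5}

w0, w2, w3, w4, w5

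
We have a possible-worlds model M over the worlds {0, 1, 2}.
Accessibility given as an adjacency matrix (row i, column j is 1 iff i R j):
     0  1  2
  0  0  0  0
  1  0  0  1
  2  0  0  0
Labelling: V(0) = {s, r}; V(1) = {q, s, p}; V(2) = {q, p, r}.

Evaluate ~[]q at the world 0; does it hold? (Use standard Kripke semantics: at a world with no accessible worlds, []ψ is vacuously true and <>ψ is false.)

At 0: []q is true, so ~[]q is false.
  At 0: no accessible worlds, so []q holds vacuously.

No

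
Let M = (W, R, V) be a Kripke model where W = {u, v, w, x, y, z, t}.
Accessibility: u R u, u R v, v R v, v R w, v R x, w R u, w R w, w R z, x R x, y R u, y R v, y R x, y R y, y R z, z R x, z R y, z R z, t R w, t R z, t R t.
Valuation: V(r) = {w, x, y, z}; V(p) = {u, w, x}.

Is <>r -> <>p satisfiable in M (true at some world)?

Yes

Let φ = <>r -> <>p. Evaluate φ at each world:
  u (successors {u, v}): φ is true.
  v (successors {v, w, x}): φ is true.
  w (successors {u, w, z}): φ is true.
  x (successors {x}): φ is true.
  y (successors {u, v, x, y, z}): φ is true.
  z (successors {x, y, z}): φ is true.
  t (successors {w, z, t}): φ is true.
Detail at u (witness):
  At u: <>r is false, <>p is true, so <>r -> <>p is true.
    At u: <>r requires r at some successor in {u, v}.
      At u: r is false.
      At v: r is false.
    So <>r is false at u.
    At u: <>p requires p at some successor in {u, v}.
      p holds at u, so <>p is true at u.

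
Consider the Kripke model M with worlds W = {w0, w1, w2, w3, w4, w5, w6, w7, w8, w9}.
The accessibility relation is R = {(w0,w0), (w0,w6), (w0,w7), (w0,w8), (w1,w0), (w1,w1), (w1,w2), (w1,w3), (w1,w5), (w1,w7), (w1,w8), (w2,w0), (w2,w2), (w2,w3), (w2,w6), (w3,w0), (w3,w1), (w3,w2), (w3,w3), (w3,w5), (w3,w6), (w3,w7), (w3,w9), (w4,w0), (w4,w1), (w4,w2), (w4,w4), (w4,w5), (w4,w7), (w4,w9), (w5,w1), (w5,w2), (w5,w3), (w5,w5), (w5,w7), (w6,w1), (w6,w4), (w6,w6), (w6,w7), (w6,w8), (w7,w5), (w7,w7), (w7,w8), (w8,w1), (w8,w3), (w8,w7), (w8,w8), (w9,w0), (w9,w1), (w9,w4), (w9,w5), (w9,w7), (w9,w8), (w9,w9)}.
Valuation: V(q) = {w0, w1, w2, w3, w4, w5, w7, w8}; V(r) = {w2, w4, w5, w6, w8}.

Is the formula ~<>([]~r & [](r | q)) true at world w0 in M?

Yes

At w0: <>([]~r & [](r | q)) is false, so ~<>([]~r & [](r | q)) is true.
  At w0: <>([]~r & [](r | q)) requires []~r & [](r | q) at some successor in {w0, w6, w7, w8}.
    At w0: []~r & [](r | q) is false.
    At w6: []~r & [](r | q) is false.
    At w7: []~r & [](r | q) is false.
    At w8: []~r & [](r | q) is false.
  So <>([]~r & [](r | q)) is false at w0.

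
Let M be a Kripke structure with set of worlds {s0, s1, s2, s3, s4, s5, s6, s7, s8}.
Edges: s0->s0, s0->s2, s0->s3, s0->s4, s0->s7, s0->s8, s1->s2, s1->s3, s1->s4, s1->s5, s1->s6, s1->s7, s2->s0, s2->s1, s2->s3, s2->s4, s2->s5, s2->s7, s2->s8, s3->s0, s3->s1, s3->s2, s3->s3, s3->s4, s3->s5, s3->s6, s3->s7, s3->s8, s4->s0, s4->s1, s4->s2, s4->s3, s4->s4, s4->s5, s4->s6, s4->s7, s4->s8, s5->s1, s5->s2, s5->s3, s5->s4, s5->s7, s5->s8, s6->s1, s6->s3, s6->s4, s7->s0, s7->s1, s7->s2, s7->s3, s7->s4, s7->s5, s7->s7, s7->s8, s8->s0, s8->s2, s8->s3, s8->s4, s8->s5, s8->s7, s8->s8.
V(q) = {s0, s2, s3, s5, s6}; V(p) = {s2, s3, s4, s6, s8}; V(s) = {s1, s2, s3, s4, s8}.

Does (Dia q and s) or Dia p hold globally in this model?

Let φ = (Dia q and s) or Dia p. Evaluate φ at each world:
  s0 (successors {s0, s2, s3, s4, s7, s8}): φ is true.
  s1 (successors {s2, s3, s4, s5, s6, s7}): φ is true.
  s2 (successors {s0, s1, s3, s4, s5, s7, s8}): φ is true.
  s3 (successors {s0, s1, s2, s3, s4, s5, s6, s7, s8}): φ is true.
  s4 (successors {s0, s1, s2, s3, s4, s5, s6, s7, s8}): φ is true.
  s5 (successors {s1, s2, s3, s4, s7, s8}): φ is true.
  s6 (successors {s1, s3, s4}): φ is true.
  s7 (successors {s0, s1, s2, s3, s4, s5, s7, s8}): φ is true.
  s8 (successors {s0, s2, s3, s4, s5, s7, s8}): φ is true.
For instance, at s3:
  At s3: Dia q and s is true, Dia p is true, so (Dia q and s) or Dia p is true.
    At s3: Dia q is true, s is true, so Dia q and s is true.
      At s3: Dia q requires q at some successor in {s0, s1, s2, s3, s4, s5, s6, s7, s8}.
        q holds at s0, so Dia q is true at s3.
    At s3: Dia p requires p at some successor in {s0, s1, s2, s3, s4, s5, s6, s7, s8}.
      p holds at s2, so Dia p is true at s3.

Yes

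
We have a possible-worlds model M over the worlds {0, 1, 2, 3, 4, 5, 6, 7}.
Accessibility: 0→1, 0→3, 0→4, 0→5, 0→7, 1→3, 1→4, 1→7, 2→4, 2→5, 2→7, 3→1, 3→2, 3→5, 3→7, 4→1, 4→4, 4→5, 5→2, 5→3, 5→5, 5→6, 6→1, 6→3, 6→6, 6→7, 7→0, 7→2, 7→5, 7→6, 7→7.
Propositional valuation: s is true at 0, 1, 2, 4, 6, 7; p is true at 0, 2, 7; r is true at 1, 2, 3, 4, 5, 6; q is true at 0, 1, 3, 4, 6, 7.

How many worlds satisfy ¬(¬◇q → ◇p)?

Let φ = ¬(¬◇q → ◇p). Evaluate φ at each world:
  0 (successors {1, 3, 4, 5, 7}): φ is false.
  1 (successors {3, 4, 7}): φ is false.
  2 (successors {4, 5, 7}): φ is false.
  3 (successors {1, 2, 5, 7}): φ is false.
  4 (successors {1, 4, 5}): φ is false.
  5 (successors {2, 3, 5, 6}): φ is false.
  6 (successors {1, 3, 6, 7}): φ is false.
  7 (successors {0, 2, 5, 6, 7}): φ is false.
For instance, at 2:
  At 2: ¬◇q → ◇p is true, so ¬(¬◇q → ◇p) is false.
    At 2: ¬◇q is false, ◇p is true, so ¬◇q → ◇p is true.
      At 2: ◇q is true, so ¬◇q is false.
      At 2: ◇p requires p at some successor in {4, 5, 7}.
        p holds at 7, so ◇p is true at 2.
Satisfying worlds: none.

0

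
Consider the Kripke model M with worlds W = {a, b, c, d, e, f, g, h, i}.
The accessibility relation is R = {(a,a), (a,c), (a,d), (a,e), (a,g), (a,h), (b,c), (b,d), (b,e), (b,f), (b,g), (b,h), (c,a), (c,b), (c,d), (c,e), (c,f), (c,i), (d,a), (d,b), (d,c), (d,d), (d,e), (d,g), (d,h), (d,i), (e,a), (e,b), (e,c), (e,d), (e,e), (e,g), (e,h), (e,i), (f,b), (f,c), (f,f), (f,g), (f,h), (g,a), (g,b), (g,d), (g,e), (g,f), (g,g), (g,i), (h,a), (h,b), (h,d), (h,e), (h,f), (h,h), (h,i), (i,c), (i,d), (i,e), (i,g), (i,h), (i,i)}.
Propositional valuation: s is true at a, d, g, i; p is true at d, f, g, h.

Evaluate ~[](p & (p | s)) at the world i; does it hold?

At i: [](p & (p | s)) is false, so ~[](p & (p | s)) is true.
  At i: [](p & (p | s)) requires p & (p | s) at every successor {c, d, e, g, h, i}.
    p & (p | s) fails at c, so [](p & (p | s)) is false at i.

Yes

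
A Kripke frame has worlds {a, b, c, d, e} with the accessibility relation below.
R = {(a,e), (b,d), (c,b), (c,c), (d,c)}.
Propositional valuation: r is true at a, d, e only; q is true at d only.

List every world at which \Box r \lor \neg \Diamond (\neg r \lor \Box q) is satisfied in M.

a, b, e

Let φ = \Box r \lor \neg \Diamond (\neg r \lor \Box q). Evaluate φ at each world:
  a (successors {e}): φ is true.
  b (successors {d}): φ is true.
  c (successors {b, c}): φ is false.
  d (successors {c}): φ is false.
  e (successors ∅): φ is true.
For instance, at a:
  At a: \Box r is true, \neg \Diamond (\neg r \lor \Box q) is false, so \Box r \lor \neg \Diamond (\neg r \lor \Box q) is true.
    At a: \Box r requires r at every successor {e}.
      At e: r is true.
    So \Box r is true at a.
    At a: \Diamond (\neg r \lor \Box q) is true, so \neg \Diamond (\neg r \lor \Box q) is false.
      At a: \Diamond (\neg r \lor \Box q) requires \neg r \lor \Box q at some successor in {e}.
        \neg r \lor \Box q holds at e, so \Diamond (\neg r \lor \Box q) is true at a.
Satisfying worlds: {a, b, e}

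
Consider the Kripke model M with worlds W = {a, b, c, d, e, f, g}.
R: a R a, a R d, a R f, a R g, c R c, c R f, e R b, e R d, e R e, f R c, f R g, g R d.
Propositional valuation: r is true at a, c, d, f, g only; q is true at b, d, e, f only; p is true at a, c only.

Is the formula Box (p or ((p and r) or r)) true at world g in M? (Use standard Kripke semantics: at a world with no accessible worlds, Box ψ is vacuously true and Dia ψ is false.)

Recall that Box ψ holds at a world iff ψ holds at every accessible world, and Dia ψ holds iff ψ holds at some accessible world.
At g: Box (p or ((p and r) or r)) requires p or ((p and r) or r) at every successor {d}.
  At d: p or ((p and r) or r) is true.
So Box (p or ((p and r) or r)) is true at g.

Yes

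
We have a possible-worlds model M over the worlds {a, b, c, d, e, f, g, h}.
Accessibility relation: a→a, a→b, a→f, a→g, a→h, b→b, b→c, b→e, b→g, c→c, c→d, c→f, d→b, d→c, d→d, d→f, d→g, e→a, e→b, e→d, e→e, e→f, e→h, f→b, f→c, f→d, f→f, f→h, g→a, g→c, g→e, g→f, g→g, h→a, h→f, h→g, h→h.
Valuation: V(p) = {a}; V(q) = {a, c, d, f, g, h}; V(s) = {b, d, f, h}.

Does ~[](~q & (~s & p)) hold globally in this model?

Let φ = ~[](~q & (~s & p)). Evaluate φ at each world:
  a (successors {a, b, f, g, h}): φ is true.
  b (successors {b, c, e, g}): φ is true.
  c (successors {c, d, f}): φ is true.
  d (successors {b, c, d, f, g}): φ is true.
  e (successors {a, b, d, e, f, h}): φ is true.
  f (successors {b, c, d, f, h}): φ is true.
  g (successors {a, c, e, f, g}): φ is true.
  h (successors {a, f, g, h}): φ is true.
For instance, at h:
  At h: [](~q & (~s & p)) is false, so ~[](~q & (~s & p)) is true.
    At h: [](~q & (~s & p)) requires ~q & (~s & p) at every successor {a, f, g, h}.
      ~q & (~s & p) fails at a, so [](~q & (~s & p)) is false at h.

Yes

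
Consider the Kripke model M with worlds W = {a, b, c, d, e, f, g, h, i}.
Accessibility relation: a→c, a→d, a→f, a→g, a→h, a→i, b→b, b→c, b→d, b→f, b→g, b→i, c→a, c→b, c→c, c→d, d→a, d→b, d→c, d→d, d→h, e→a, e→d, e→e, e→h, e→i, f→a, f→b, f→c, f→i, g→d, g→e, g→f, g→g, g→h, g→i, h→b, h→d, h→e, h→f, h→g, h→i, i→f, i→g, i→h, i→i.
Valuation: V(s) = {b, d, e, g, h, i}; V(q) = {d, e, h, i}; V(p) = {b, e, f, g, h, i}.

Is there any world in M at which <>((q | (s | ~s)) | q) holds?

Let φ = <>((q | (s | ~s)) | q). Evaluate φ at each world:
  a (successors {c, d, f, g, h, i}): φ is true.
  b (successors {b, c, d, f, g, i}): φ is true.
  c (successors {a, b, c, d}): φ is true.
  d (successors {a, b, c, d, h}): φ is true.
  e (successors {a, d, e, h, i}): φ is true.
  f (successors {a, b, c, i}): φ is true.
  g (successors {d, e, f, g, h, i}): φ is true.
  h (successors {b, d, e, f, g, i}): φ is true.
  i (successors {f, g, h, i}): φ is true.
Detail at a (witness):
  At a: <>((q | (s | ~s)) | q) requires (q | (s | ~s)) | q at some successor in {c, d, f, g, h, i}.
    (q | (s | ~s)) | q holds at c, so <>((q | (s | ~s)) | q) is true at a.

Yes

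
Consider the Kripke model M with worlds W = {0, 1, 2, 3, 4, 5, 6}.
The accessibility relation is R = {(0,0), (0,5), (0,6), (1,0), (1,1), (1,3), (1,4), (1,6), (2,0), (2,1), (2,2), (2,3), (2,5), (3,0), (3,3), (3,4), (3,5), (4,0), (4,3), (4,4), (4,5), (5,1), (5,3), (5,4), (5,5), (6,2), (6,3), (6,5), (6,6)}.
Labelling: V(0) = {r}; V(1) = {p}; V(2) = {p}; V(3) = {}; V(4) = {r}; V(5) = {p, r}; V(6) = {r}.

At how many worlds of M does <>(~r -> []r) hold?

Let φ = <>(~r -> []r). Evaluate φ at each world:
  0 (successors {0, 5, 6}): φ is true.
  1 (successors {0, 1, 3, 4, 6}): φ is true.
  2 (successors {0, 1, 2, 3, 5}): φ is true.
  3 (successors {0, 3, 4, 5}): φ is true.
  4 (successors {0, 3, 4, 5}): φ is true.
  5 (successors {1, 3, 4, 5}): φ is true.
  6 (successors {2, 3, 5, 6}): φ is true.
For instance, at 1:
  At 1: <>(~r -> []r) requires ~r -> []r at some successor in {0, 1, 3, 4, 6}.
    ~r -> []r holds at 0, so <>(~r -> []r) is true at 1.
      At 0: ~r is false, []r is true, so ~r -> []r is true.
Satisfying worlds: {0, 1, 2, 3, 4, 5, 6}

7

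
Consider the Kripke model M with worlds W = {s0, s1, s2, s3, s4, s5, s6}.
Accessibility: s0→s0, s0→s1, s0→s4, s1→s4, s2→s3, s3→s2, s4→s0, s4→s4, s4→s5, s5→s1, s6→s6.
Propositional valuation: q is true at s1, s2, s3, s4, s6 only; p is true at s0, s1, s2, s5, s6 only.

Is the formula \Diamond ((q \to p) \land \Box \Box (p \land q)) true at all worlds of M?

Let φ = \Diamond ((q \to p) \land \Box \Box (p \land q)). Evaluate φ at each world:
  s0 (successors {s0, s1, s4}): φ is false.
  s1 (successors {s4}): φ is false.
  s2 (successors {s3}): φ is false.
  s3 (successors {s2}): φ is true.
  s4 (successors {s0, s4, s5}): φ is false.
  s5 (successors {s1}): φ is false.
  s6 (successors {s6}): φ is true.
Detail at s0 (counterexample):
  At s0: \Diamond ((q \to p) \land \Box \Box (p \land q)) requires (q \to p) \land \Box \Box (p \land q) at some successor in {s0, s1, s4}.
    At s0: (q \to p) \land \Box \Box (p \land q) is false.
    At s1: (q \to p) \land \Box \Box (p \land q) is false.
    At s4: (q \to p) \land \Box \Box (p \land q) is false.
  So \Diamond ((q \to p) \land \Box \Box (p \land q)) is false at s0.

No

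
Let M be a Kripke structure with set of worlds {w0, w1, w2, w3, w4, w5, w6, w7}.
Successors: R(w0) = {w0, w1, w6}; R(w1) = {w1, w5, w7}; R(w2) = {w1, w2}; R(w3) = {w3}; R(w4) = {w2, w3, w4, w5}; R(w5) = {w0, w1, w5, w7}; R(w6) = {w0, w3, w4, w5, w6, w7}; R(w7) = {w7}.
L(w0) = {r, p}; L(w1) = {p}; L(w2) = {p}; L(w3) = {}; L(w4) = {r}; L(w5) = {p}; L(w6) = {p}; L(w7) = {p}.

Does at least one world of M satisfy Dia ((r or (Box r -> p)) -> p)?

Let φ = Dia ((r or (Box r -> p)) -> p). Evaluate φ at each world:
  w0 (successors {w0, w1, w6}): φ is true.
  w1 (successors {w1, w5, w7}): φ is true.
  w2 (successors {w1, w2}): φ is true.
  w3 (successors {w3}): φ is false.
  w4 (successors {w2, w3, w4, w5}): φ is true.
  w5 (successors {w0, w1, w5, w7}): φ is true.
  w6 (successors {w0, w3, w4, w5, w6, w7}): φ is true.
  w7 (successors {w7}): φ is true.
Detail at w0 (witness):
  At w0: Dia ((r or (Box r -> p)) -> p) requires (r or (Box r -> p)) -> p at some successor in {w0, w1, w6}.
    (r or (Box r -> p)) -> p holds at w0, so Dia ((r or (Box r -> p)) -> p) is true at w0.
      At w0: r or (Box r -> p) is true, p is true, so (r or (Box r -> p)) -> p is true.

Yes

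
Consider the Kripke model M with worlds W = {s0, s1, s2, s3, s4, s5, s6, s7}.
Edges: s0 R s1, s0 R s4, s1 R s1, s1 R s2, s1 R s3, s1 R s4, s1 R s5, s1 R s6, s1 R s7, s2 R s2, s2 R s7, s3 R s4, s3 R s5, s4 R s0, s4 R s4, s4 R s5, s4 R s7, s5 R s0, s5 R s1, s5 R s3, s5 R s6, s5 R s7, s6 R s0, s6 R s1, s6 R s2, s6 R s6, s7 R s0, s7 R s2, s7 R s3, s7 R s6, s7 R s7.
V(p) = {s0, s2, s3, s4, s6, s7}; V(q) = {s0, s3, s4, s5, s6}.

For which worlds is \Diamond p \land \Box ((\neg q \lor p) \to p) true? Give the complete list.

s2, s3, s4, s7

Let φ = \Diamond p \land \Box ((\neg q \lor p) \to p). Evaluate φ at each world:
  s0 (successors {s1, s4}): φ is false.
  s1 (successors {s1, s2, s3, s4, s5, s6, s7}): φ is false.
  s2 (successors {s2, s7}): φ is true.
  s3 (successors {s4, s5}): φ is true.
  s4 (successors {s0, s4, s5, s7}): φ is true.
  s5 (successors {s0, s1, s3, s6, s7}): φ is false.
  s6 (successors {s0, s1, s2, s6}): φ is false.
  s7 (successors {s0, s2, s3, s6, s7}): φ is true.
For instance, at s1:
  At s1: \Diamond p is true, \Box ((\neg q \lor p) \to p) is false, so \Diamond p \land \Box ((\neg q \lor p) \to p) is false.
    At s1: \Diamond p requires p at some successor in {s1, s2, s3, s4, s5, s6, s7}.
      p holds at s2, so \Diamond p is true at s1.
    At s1: \Box ((\neg q \lor p) \to p) requires (\neg q \lor p) \to p at every successor {s1, s2, s3, s4, s5, s6, s7}.
      (\neg q \lor p) \to p fails at s1, so \Box ((\neg q \lor p) \to p) is false at s1.
Satisfying worlds: {s2, s3, s4, s7}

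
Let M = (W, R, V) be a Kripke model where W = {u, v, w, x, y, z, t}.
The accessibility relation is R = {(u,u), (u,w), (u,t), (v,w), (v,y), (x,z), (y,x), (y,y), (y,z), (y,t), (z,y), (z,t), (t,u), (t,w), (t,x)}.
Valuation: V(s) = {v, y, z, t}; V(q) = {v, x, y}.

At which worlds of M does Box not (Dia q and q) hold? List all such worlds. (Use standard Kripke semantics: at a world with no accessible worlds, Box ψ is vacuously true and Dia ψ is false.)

Let φ = Box not (Dia q and q). Evaluate φ at each world:
  u (successors {u, w, t}): φ is true.
  v (successors {w, y}): φ is false.
  w (successors ∅): φ is true.
  x (successors {z}): φ is true.
  y (successors {x, y, z, t}): φ is false.
  z (successors {y, t}): φ is false.
  t (successors {u, w, x}): φ is true.
For instance, at y:
  At y: Box not (Dia q and q) requires not (Dia q and q) at every successor {x, y, z, t}.
    not (Dia q and q) fails at y, so Box not (Dia q and q) is false at y.
      At y: Dia q and q is true, so not (Dia q and q) is false.
Satisfying worlds: {u, w, x, t}

u, w, x, t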